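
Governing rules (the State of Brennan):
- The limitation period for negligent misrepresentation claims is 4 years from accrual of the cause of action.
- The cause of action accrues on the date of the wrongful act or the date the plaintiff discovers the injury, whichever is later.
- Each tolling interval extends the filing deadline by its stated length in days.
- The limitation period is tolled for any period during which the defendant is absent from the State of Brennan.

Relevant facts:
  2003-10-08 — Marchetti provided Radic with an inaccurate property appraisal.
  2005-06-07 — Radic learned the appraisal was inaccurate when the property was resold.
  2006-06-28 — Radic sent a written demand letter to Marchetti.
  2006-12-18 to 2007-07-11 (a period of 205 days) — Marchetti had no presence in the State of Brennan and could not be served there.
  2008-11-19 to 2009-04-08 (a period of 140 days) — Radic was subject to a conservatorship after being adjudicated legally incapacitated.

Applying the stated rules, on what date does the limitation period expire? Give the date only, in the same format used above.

Taking the later of the act (2003-10-08) and discovery (2005-06-07), the claim accrued on 2005-06-07.
The untolled deadline — 4 years after 2005-06-07 — is 2009-06-07.
Because the defendant's absence from the jurisdiction ran from 2006-12-18 to 2007-07-11, the deadline is extended by 205 days to 2009-12-29.
Although the plaintiff's incapacity ran from 2008-11-19 to 2009-04-08, the stated rules do not make that a tolling event, so it is disregarded.
Nothing else in the chronology tolls or restarts the period.

2009-12-29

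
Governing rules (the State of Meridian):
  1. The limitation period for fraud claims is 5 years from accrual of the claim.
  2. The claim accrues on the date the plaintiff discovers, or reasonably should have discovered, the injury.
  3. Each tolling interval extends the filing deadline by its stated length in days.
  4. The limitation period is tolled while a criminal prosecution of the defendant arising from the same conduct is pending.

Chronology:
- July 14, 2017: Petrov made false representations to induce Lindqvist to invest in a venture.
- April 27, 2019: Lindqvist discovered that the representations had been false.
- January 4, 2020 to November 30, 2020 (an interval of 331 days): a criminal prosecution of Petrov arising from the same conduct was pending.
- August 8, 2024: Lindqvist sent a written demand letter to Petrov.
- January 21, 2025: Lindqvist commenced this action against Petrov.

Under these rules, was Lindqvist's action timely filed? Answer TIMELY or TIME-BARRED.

TIMELY

Accrual is tied to discovery, so the period began on April 27, 2019 rather than on July 14, 2017 when the act occurred.
Adding the 5 years base period to April 27, 2019 gives a deadline of April 27, 2024, before any tolling.
The pending criminal prosecution from January 4, 2020 to November 30, 2020 tolled the period for 331 days, extending the deadline to March 24, 2025.
The other events in the timeline have no effect on the limitation period under the stated rules.
Lindqvist filed on January 21, 2025, before the March 24, 2025 deadline, so the action is timely.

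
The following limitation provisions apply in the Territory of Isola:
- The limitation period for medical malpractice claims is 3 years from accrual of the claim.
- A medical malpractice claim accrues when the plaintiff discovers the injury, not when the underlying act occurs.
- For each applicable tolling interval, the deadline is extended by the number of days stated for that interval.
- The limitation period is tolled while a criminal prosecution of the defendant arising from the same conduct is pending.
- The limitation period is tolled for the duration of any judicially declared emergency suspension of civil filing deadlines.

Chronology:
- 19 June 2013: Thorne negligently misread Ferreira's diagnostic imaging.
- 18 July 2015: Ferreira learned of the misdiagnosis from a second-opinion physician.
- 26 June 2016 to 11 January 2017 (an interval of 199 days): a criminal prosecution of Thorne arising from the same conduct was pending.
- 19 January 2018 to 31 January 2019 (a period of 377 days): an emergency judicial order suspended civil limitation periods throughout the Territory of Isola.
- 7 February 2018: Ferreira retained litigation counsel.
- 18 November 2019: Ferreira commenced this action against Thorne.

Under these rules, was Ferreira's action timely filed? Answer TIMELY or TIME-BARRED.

TIMELY

Under the discovery rule, the claim accrued on 18 July 2015, when Ferreira discovered the injury — not on the 19 June 2013 date of the underlying act.
3 years from 18 July 2015 is 18 July 2018.
The period was tolled for 199 days by the pending criminal prosecution (26 June 2016 to 11 January 2017), pushing the deadline to 2 February 2019.
The emergency suspension of filing deadlines from 19 January 2018 to 31 January 2019 tolled the period for 377 days, extending the deadline to 14 February 2020.
The other events in the timeline have no effect on the limitation period under the stated rules.
The 18 November 2019 filing precedes the 14 February 2020 deadline; the claim is timely.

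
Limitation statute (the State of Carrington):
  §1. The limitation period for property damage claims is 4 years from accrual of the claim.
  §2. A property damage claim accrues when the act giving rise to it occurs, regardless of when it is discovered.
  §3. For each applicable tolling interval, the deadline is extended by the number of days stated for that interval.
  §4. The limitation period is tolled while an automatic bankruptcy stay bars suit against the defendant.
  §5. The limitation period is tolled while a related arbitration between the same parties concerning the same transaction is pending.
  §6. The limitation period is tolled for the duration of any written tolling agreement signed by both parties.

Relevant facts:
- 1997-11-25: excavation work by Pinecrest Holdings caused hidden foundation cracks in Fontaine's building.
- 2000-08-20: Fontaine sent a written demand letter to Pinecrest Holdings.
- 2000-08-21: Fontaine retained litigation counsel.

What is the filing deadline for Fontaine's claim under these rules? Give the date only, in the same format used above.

2001-11-25

The limitation period began to run on 1997-11-25.
Adding the 4 years base period to 1997-11-25 gives a deadline of 2001-11-25, before any tolling.
None of the other events listed affects the running of the period under the stated rules.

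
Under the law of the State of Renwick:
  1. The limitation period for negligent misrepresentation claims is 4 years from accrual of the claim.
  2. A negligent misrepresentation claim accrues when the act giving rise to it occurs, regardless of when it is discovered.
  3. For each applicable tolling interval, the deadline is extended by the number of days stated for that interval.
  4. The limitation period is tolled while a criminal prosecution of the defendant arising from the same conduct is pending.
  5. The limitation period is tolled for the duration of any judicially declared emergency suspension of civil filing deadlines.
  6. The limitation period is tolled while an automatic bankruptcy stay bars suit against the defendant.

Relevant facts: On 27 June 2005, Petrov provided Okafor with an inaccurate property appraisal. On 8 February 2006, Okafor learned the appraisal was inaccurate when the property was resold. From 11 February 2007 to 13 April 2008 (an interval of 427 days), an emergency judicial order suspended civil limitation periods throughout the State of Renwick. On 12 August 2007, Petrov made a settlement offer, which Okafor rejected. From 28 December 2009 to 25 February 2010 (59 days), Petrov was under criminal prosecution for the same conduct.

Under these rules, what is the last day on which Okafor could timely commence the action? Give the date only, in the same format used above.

Because the rule ties accrual to occurrence, the claim accrued on 27 June 2005, not on the 8 February 2006 discovery date.
Adding the 4 years base period to 27 June 2005 gives a deadline of 27 June 2009, before any tolling.
The period was tolled for 427 days by the emergency suspension of filing deadlines (11 February 2007 to 13 April 2008), pushing the deadline to 28 August 2010.
The pending criminal prosecution from 28 December 2009 to 25 February 2010 tolled the period for 59 days, extending the deadline to 26 October 2010.
The other events in the timeline have no effect on the limitation period under the stated rules.

26 October 2010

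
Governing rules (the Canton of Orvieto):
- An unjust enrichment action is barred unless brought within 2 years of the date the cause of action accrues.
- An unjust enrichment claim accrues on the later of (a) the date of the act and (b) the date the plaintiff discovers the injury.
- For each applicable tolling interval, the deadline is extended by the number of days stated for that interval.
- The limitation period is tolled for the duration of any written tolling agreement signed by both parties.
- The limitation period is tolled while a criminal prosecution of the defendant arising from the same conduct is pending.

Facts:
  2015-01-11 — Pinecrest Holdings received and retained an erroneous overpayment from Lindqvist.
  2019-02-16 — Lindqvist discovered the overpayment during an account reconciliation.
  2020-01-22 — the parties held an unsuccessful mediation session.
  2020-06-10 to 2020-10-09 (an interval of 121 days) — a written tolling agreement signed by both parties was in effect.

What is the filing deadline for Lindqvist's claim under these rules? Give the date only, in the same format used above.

2021-06-17

Taking the later of the act (2015-01-11) and discovery (2019-02-16), the claim accrued on 2019-02-16.
The untolled deadline — 2 years after 2019-02-16 — is 2021-02-16.
Because the written tolling agreement ran from 2020-06-10 to 2020-10-09, the deadline is extended by 121 days to 2021-06-17.
The other events in the timeline have no effect on the limitation period under the stated rules.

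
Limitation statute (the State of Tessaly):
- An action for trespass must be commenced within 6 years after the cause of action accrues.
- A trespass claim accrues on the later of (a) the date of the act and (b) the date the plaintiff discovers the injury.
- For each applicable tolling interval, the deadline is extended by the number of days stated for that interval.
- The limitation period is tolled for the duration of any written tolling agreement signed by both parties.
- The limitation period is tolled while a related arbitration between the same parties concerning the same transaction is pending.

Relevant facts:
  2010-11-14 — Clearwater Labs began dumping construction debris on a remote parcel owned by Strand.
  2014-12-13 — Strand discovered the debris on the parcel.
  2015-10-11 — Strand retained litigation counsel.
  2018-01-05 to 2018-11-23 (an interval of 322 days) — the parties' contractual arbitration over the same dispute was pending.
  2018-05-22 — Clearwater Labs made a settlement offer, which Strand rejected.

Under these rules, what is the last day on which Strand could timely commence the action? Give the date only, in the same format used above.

Because discovery on 2014-12-13 post-dates the 2010-11-14 act, accrual under the later-of rule falls on 2014-12-13.
Adding the 6 years base period to 2014-12-13 gives a deadline of 2020-12-13, before any tolling.
Because the pending related arbitration ran from 2018-01-05 to 2018-11-23, the deadline is extended by 322 days to 2021-10-31.
The other events in the timeline have no effect on the limitation period under the stated rules.

2021-10-31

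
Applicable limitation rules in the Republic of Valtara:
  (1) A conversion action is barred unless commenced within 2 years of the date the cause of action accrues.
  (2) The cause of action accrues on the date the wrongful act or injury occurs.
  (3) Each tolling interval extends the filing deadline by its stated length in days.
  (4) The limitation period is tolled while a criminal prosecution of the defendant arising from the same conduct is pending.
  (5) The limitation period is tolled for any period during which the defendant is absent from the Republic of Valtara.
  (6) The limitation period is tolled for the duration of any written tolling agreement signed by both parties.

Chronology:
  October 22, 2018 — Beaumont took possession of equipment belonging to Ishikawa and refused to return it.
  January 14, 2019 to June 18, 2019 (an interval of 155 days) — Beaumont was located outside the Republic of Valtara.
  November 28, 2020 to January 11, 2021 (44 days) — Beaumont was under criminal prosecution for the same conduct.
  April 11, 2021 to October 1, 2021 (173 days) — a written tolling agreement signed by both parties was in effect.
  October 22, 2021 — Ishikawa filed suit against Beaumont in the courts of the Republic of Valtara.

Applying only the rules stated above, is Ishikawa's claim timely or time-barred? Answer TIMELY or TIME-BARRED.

The claim accrued on October 22, 2018, when the wrongful act occurred.
2 years from October 22, 2018 is October 22, 2020.
The period was tolled for 155 days by the defendant's absence from the jurisdiction (January 14, 2019 to June 18, 2019), pushing the deadline to March 26, 2021.
The pending criminal prosecution from November 28, 2020 to January 11, 2021 tolled the period for 44 days, extending the deadline to May 9, 2021.
Because the written tolling agreement ran from April 11, 2021 to October 1, 2021, the deadline is extended by 173 days to October 29, 2021.
The October 22, 2021 filing precedes the October 29, 2021 deadline; the claim is timely.

TIMELY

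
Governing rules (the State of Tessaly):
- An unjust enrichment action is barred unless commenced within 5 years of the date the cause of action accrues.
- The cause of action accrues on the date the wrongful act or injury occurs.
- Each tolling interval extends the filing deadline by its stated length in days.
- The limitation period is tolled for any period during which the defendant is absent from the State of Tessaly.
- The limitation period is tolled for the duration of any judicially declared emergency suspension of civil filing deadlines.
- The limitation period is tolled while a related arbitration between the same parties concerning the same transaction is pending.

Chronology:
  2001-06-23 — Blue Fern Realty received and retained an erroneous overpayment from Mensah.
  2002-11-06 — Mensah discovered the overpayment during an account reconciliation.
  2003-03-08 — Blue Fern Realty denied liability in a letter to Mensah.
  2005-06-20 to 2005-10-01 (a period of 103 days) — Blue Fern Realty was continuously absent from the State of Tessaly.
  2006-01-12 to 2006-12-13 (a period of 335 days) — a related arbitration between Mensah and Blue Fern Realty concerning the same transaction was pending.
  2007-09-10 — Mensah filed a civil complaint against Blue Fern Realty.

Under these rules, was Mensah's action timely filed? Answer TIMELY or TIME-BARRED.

TIME-BARRED

Accrual is governed by the date of the act, so the period began to run on 2001-06-23; the later discovery on 2002-11-06 is irrelevant under the stated rule.
The untolled deadline — 5 years after 2001-06-23 — is 2006-06-23.
The defendant's absence from the jurisdiction from 2005-06-20 to 2005-10-01 tolled the period for 103 days, extending the deadline to 2006-10-04.
The pending related arbitration from 2006-01-12 to 2006-12-13 tolled the period for 335 days, extending the deadline to 2007-09-04.
None of the other events listed affects the running of the period under the stated rules.
Mensah filed on 2007-09-10, after the 2007-09-04 deadline, so the action is time-barred.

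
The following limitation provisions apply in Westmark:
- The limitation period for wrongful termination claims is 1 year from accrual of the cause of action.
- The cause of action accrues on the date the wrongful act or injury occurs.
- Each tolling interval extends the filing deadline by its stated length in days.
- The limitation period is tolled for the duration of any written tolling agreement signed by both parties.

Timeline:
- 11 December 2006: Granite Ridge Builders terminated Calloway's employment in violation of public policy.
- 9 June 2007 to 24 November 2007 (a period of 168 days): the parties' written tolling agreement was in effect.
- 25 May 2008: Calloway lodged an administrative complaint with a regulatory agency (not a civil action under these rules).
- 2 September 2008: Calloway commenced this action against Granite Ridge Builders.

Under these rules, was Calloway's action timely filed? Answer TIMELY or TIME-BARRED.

TIME-BARRED

The claim accrued on 11 December 2006, when the wrongful act occurred.
The untolled deadline — 1 year after 11 December 2006 — is 11 December 2007.
The written tolling agreement from 9 June 2007 to 24 November 2007 tolled the period for 168 days, extending the deadline to 27 May 2008.
The other events in the timeline have no effect on the limitation period under the stated rules.
The 2 September 2008 filing falls after the 27 May 2008 deadline; the claim is time-barred.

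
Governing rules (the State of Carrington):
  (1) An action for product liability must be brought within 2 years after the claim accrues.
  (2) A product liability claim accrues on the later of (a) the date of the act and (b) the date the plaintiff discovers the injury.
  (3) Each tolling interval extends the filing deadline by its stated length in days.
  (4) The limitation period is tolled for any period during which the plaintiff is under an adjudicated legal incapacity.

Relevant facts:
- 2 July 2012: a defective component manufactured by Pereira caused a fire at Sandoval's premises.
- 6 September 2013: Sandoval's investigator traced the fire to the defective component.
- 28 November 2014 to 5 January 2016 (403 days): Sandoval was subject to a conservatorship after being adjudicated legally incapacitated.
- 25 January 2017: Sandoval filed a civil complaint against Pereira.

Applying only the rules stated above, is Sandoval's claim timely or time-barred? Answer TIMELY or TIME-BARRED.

TIME-BARRED

Taking the later of the act (2 July 2012) and discovery (6 September 2013), the claim accrued on 6 September 2013.
The untolled deadline — 2 years after 6 September 2013 — is 6 September 2015.
The plaintiff's legal incapacity from 28 November 2014 to 5 January 2016 tolled the period for 403 days, extending the deadline to 13 October 2016.
The 25 January 2017 filing falls after the 13 October 2016 deadline; the claim is time-barred.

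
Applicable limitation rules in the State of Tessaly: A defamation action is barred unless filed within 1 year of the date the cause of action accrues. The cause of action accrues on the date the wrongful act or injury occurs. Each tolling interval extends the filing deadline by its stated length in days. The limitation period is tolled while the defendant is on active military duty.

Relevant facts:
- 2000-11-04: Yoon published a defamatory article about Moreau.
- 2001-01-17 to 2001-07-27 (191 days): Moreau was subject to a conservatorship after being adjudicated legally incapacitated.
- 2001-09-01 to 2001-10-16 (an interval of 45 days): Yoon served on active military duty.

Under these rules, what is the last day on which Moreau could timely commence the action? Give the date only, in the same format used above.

2001-12-19

The claim accrued on 2000-11-04, when the wrongful act occurred.
1 year from 2000-11-04 is 2001-11-04.
The period was tolled for 45 days by the defendant's active military service (2001-09-01 to 2001-10-16), pushing the deadline to 2001-12-19.
No stated provision tolls the period for the plaintiff's incapacity, so the interval from 2001-01-17 to 2001-07-27 has no effect on the deadline.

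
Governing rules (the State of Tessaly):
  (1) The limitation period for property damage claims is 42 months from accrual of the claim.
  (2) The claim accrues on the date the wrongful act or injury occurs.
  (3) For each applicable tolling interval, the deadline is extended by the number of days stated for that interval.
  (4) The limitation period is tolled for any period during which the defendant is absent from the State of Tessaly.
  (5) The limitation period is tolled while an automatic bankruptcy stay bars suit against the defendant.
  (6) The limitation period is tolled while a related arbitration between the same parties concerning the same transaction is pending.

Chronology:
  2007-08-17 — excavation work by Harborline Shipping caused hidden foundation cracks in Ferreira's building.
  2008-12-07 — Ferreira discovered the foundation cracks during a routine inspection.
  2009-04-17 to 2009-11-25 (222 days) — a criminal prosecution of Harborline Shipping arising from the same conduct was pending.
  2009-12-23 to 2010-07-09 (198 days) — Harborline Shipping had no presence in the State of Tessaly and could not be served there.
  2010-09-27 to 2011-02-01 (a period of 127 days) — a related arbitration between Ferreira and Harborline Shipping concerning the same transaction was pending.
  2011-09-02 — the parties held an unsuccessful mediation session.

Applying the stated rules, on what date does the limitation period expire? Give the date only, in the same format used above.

2012-01-08

The claim accrued on 2007-08-17, when the wrongful act occurred; under the stated occurrence rule the 2008-12-07 discovery does not delay accrual.
Adding the 42 months base period to 2007-08-17 gives a deadline of 2011-02-17, before any tolling.
Because the defendant's absence from the jurisdiction ran from 2009-12-23 to 2010-07-09, the deadline is extended by 198 days to 2011-09-03.
The period was tolled for 127 days by the pending related arbitration (2010-09-27 to 2011-02-01), pushing the deadline to 2012-01-08.
No stated provision tolls the period for a criminal prosecution, so the interval from 2009-04-17 to 2009-11-25 has no effect on the deadline.
The other events in the timeline have no effect on the limitation period under the stated rules.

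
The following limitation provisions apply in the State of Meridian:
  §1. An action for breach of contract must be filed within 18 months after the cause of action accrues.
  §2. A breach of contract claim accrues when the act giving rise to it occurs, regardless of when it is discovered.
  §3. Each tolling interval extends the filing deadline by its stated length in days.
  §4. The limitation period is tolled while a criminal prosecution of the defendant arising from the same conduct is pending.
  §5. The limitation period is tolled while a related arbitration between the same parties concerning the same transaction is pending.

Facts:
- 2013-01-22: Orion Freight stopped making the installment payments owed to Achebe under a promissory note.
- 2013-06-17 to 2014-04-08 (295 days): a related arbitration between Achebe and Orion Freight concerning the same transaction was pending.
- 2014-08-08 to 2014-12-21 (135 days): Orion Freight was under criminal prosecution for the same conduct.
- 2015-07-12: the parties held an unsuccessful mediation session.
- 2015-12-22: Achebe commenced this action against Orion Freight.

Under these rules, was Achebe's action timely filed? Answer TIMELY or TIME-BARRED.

The limitation period began to run on 2013-01-22.
The untolled deadline — 18 months after 2013-01-22 — is 2014-07-22.
The pending related arbitration from 2013-06-17 to 2014-04-08 tolled the period for 295 days, extending the deadline to 2015-05-13.
The period was tolled for 135 days by the pending criminal prosecution (2014-08-08 to 2014-12-21), pushing the deadline to 2015-09-25.
None of the other events listed affects the running of the period under the stated rules.
Filing on 2015-12-22 missed the 2015-09-25 deadline — the action is time-barred.

TIME-BARRED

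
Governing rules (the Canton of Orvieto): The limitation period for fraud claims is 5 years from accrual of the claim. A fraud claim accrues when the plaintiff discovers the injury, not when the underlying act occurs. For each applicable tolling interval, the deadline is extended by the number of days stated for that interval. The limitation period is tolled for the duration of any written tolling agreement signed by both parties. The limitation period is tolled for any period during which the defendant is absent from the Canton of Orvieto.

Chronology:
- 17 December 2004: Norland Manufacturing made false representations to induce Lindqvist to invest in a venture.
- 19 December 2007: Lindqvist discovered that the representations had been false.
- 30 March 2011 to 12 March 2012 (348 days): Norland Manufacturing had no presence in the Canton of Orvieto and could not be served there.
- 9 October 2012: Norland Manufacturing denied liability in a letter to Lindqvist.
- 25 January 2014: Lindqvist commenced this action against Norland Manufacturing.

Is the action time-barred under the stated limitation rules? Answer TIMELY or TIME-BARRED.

Under the discovery rule, the claim accrued on 19 December 2007, when Lindqvist discovered the injury — not on the 17 December 2004 date of the underlying act.
5 years from 19 December 2007 is 19 December 2012.
Because the defendant's absence from the jurisdiction ran from 30 March 2011 to 12 March 2012, the deadline is extended by 348 days to 2 December 2013.
Nothing else in the chronology tolls or restarts the period.
The 25 January 2014 filing falls after the 2 December 2013 deadline; the claim is time-barred.

TIME-BARRED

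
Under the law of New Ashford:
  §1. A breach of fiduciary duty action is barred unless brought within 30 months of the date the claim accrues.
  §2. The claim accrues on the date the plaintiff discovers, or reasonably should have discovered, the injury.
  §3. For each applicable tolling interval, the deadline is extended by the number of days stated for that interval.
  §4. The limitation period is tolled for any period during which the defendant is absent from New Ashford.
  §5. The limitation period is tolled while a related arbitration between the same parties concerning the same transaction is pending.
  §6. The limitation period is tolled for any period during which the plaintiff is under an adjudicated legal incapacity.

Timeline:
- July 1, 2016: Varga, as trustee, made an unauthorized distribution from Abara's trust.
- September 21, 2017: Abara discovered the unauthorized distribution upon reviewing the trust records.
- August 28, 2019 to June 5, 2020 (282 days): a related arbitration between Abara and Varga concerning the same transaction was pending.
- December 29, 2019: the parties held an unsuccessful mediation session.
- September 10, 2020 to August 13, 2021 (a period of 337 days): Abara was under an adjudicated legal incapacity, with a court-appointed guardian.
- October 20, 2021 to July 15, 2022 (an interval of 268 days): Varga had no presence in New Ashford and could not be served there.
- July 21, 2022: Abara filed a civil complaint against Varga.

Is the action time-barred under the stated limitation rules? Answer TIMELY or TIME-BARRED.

TIMELY

Accrual is tied to discovery, so the period began on September 21, 2017 rather than on July 1, 2016 when the act occurred.
Adding the 30 months base period to September 21, 2017 gives a deadline of March 21, 2020, before any tolling.
The period was tolled for 282 days by the pending related arbitration (August 28, 2019 to June 5, 2020), pushing the deadline to December 28, 2020.
The period was tolled for 337 days by the plaintiff's legal incapacity (September 10, 2020 to August 13, 2021), pushing the deadline to November 30, 2021.
The defendant's absence from the jurisdiction from October 20, 2021 to July 15, 2022 tolled the period for 268 days, extending the deadline to August 25, 2022.
None of the other events listed affects the running of the period under the stated rules.
Abara filed on July 21, 2022, before the August 25, 2022 deadline, so the action is timely.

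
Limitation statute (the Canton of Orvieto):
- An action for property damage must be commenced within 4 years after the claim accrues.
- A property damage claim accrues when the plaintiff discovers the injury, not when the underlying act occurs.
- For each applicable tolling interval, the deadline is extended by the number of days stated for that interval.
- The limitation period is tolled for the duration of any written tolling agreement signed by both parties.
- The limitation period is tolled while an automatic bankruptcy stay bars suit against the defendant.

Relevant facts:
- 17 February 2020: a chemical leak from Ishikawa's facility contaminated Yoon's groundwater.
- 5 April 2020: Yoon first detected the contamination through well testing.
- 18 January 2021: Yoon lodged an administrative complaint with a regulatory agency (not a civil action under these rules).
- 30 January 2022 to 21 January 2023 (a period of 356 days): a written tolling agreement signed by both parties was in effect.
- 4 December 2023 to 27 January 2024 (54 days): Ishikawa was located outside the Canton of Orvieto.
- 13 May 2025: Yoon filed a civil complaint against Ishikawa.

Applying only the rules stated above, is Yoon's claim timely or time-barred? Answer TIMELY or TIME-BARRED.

Accrual is tied to discovery, so the period began on 5 April 2020 rather than on 17 February 2020 when the act occurred.
Adding the 4 years base period to 5 April 2020 gives a deadline of 5 April 2024, before any tolling.
Because the written tolling agreement ran from 30 January 2022 to 21 January 2023, the deadline is extended by 356 days to 27 March 2025.
The defendant's absence from the jurisdiction from 4 December 2023 to 27 January 2024 does not toll the period, because no stated rule makes the defendant's absence a tolling event.
Nothing else in the chronology tolls or restarts the period.
Filing on 13 May 2025 missed the 27 March 2025 deadline — the action is time-barred.

TIME-BARRED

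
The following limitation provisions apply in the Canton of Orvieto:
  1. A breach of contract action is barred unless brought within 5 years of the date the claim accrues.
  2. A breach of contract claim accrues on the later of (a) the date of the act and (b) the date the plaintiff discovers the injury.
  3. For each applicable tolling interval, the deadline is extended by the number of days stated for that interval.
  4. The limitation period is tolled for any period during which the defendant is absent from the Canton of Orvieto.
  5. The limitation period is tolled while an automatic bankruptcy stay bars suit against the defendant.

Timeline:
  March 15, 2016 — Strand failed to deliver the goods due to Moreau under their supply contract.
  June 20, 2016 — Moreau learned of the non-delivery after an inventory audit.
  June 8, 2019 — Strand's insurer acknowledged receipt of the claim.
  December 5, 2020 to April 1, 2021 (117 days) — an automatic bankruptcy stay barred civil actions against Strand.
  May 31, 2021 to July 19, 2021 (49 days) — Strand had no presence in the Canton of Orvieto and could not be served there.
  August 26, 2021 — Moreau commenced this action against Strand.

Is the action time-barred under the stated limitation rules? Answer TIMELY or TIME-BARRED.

TIMELY

The claim accrued on June 20, 2016 — the later of the March 15, 2016 act and the June 20, 2016 discovery.
Adding the 5 years base period to June 20, 2016 gives a deadline of June 20, 2021, before any tolling.
The automatic bankruptcy stay from December 5, 2020 to April 1, 2021 tolled the period for 117 days, extending the deadline to October 15, 2021.
Because the defendant's absence from the jurisdiction ran from May 31, 2021 to July 19, 2021, the deadline is extended by 49 days to December 3, 2021.
Nothing else in the chronology tolls or restarts the period.
Filing on August 26, 2021 beat the December 3, 2021 deadline — the action is timely.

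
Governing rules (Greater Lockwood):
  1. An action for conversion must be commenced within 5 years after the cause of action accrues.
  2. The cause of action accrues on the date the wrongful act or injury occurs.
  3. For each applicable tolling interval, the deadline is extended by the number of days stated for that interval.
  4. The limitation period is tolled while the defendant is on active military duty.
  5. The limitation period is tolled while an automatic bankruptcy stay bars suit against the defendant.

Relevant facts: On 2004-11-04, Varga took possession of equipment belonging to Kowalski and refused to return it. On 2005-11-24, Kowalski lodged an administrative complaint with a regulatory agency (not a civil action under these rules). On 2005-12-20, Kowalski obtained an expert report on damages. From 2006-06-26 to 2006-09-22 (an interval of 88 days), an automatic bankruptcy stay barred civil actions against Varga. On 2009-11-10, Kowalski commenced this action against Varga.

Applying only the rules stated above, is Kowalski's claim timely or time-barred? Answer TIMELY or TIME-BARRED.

The limitation period began to run on 2004-11-04.
5 years from 2004-11-04 is 2009-11-04.
The period was tolled for 88 days by the automatic bankruptcy stay (2006-06-26 to 2006-09-22), pushing the deadline to 2010-01-31.
The other events in the timeline have no effect on the limitation period under the stated rules.
Kowalski filed on 2009-11-10, before the 2010-01-31 deadline, so the action is timely.

TIMELY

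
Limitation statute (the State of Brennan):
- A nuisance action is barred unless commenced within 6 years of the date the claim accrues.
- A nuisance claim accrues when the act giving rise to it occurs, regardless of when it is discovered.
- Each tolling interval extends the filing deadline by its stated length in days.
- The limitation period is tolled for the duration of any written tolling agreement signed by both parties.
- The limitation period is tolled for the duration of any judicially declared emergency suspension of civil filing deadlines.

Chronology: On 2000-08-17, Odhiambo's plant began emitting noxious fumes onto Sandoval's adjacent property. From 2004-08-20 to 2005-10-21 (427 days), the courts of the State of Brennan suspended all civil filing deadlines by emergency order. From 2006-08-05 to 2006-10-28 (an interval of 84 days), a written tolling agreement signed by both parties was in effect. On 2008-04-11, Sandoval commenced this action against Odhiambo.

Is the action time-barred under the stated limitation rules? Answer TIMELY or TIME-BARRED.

TIME-BARRED

The claim accrued on 2000-08-17, the date of the act.
The untolled deadline — 6 years after 2000-08-17 — is 2006-08-17.
The emergency suspension of filing deadlines from 2004-08-20 to 2005-10-21 tolled the period for 427 days, extending the deadline to 2007-10-18.
Because the written tolling agreement ran from 2006-08-05 to 2006-10-28, the deadline is extended by 84 days to 2008-01-10.
Sandoval filed on 2008-04-11, after the 2008-01-10 deadline, so the action is time-barred.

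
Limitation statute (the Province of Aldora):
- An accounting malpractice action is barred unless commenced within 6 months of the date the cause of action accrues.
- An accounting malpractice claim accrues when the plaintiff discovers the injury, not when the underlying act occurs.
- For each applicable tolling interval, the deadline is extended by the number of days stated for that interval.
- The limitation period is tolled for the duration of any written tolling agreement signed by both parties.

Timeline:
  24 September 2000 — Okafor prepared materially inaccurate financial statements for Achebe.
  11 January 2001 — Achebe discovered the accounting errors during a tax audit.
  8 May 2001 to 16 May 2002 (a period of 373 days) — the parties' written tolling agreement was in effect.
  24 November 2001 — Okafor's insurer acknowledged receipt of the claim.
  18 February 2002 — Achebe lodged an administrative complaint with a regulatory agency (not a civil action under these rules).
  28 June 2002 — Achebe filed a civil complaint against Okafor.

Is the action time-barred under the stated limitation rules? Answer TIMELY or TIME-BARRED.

Under the discovery rule, the claim accrued on 11 January 2001, when Achebe discovered the injury — not on the 24 September 2000 date of the underlying act.
Adding the 6 months base period to 11 January 2001 gives a deadline of 11 July 2001, before any tolling.
The written tolling agreement from 8 May 2001 to 16 May 2002 tolled the period for 373 days, extending the deadline to 19 July 2002.
None of the other events listed affects the running of the period under the stated rules.
The 28 June 2002 filing precedes the 19 July 2002 deadline; the claim is timely.

TIMELY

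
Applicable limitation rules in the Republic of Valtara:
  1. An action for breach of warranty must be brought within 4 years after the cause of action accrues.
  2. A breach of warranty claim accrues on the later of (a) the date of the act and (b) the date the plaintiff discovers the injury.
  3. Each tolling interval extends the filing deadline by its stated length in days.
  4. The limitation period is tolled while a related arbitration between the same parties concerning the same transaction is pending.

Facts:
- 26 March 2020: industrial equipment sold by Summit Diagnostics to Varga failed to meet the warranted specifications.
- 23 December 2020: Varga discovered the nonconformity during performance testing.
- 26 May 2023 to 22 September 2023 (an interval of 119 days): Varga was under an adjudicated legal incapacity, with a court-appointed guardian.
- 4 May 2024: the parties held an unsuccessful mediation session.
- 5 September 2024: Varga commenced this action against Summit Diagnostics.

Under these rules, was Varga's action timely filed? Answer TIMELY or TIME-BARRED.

TIMELY

Taking the later of the act (26 March 2020) and discovery (23 December 2020), the claim accrued on 23 December 2020.
The untolled deadline — 4 years after 23 December 2020 — is 23 December 2024.
No stated provision tolls the period for the plaintiff's incapacity, so the interval from 26 May 2023 to 22 September 2023 has no effect on the deadline.
None of the other events listed affects the running of the period under the stated rules.
Filing on 5 September 2024 beat the 23 December 2024 deadline — the action is timely.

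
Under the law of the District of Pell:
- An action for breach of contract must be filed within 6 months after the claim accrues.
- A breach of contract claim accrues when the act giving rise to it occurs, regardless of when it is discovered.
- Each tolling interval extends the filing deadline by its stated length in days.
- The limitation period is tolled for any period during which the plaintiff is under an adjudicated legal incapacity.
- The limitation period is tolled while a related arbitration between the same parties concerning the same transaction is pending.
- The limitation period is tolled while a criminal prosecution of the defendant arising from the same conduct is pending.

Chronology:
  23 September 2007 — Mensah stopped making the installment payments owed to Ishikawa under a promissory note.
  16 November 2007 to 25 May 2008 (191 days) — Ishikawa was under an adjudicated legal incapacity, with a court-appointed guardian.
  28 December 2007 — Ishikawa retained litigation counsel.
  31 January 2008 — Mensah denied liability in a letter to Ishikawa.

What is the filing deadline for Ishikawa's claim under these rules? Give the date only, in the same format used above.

30 September 2008

The claim accrued on 23 September 2007, the date of the act.
6 months from 23 September 2007 is 23 March 2008.
Because the plaintiff's legal incapacity ran from 16 November 2007 to 25 May 2008, the deadline is extended by 191 days to 30 September 2008.
None of the other events listed affects the running of the period under the stated rules.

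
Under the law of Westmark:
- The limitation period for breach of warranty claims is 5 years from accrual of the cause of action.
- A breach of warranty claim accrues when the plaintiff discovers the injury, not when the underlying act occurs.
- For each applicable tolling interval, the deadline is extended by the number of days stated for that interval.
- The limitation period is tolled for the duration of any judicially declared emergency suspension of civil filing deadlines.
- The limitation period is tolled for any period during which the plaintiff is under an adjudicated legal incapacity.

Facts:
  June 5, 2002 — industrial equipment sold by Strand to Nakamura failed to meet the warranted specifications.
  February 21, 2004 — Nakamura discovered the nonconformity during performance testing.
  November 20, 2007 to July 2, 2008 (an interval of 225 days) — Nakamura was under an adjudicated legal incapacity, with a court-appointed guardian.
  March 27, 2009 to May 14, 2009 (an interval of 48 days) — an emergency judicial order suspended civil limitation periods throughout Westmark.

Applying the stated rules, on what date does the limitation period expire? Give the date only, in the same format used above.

Accrual is tied to discovery, so the period began on February 21, 2004 rather than on June 5, 2002 when the act occurred.
The untolled deadline — 5 years after February 21, 2004 — is February 21, 2009.
The plaintiff's legal incapacity from November 20, 2007 to July 2, 2008 tolled the period for 225 days, extending the deadline to October 4, 2009.
The emergency suspension of filing deadlines from March 27, 2009 to May 14, 2009 tolled the period for 48 days, extending the deadline to November 21, 2009.

November 21, 2009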